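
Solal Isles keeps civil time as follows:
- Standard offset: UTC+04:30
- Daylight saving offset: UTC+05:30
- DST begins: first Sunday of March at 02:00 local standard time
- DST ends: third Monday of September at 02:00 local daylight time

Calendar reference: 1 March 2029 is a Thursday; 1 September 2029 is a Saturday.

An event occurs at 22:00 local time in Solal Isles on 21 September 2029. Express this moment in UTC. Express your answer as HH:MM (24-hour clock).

17:30

1 March 2029 is a Thursday, so the first Sunday is March 4.
1 September 2029 is a Saturday, so the first Monday is September 3 and the third is September 17.
Daylight saving runs 4 March – 17 September; 21 September 2029 is outside that window, so Solal Isles is on standard time at UTC+04:30.
22:00 local − 4h30m = 17:30 UTC.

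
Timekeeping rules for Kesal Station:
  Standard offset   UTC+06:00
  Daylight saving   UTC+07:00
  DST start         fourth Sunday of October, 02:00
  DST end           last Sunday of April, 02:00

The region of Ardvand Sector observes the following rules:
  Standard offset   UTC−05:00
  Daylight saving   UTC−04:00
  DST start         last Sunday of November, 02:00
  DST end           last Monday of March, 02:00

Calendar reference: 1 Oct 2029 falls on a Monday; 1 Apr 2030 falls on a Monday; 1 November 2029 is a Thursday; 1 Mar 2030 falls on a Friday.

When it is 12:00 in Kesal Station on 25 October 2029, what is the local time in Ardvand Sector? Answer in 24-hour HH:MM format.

1 October 2029 is a Monday, so the first Sunday is October 7 and the fourth is October 28.
1 April 2030 is a Monday, so Sundays fall on 7, 14, 21, 28; the last is April 28.
25 October 2029 is outside the daylight-saving period (28 October 2029 – 28 April 2030), so Kesal Station is on standard time, UTC+06:00.
12:00 Kesal Station − 6h = 06:00 UTC.
1 November 2029 is a Thursday, so Sundays fall on 4, 11, 18, 25; the last is November 25.
1 March 2030 is a Friday, so Mondays fall on 4, 11, 18, 25; the last is March 25.
At the standard offset (UTC−05:00), 06:00 UTC − 5h = 01:00 Ardvand Sector standard time.
Daylight saving runs 25 November 2029 – 25 March 2030; the standard-time date in Ardvand Sector, 25 October 2029, is outside that window, so Ardvand Sector is on standard time at UTC−05:00.
06:00 UTC − 5h = 01:00 Ardvand Sector.

01:00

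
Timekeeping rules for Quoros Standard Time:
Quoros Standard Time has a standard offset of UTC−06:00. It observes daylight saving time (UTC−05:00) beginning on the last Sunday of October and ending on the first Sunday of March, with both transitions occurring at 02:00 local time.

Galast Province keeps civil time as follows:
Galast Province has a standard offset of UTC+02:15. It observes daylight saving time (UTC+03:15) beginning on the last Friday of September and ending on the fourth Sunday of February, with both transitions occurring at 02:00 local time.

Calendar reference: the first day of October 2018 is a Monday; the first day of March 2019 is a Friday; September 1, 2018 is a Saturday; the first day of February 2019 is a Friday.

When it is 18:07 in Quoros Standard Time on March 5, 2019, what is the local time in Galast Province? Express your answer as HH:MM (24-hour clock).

1 October 2018 is a Monday, so Sundays fall on 7, 14, 21, 28; the last is October 28.
1 March 2019 is a Friday, so the first Sunday is March 3.
Daylight saving runs 28 October 2018 – 3 March 2019; March 5, 2019 is outside that window, so Quoros Standard Time is on standard time at UTC−06:00.
18:07 Quoros Standard Time + 6h = 00:07 UTC (rolling into the next day, 6 March 2019).
1 September 2018 is a Saturday, so Fridays fall on 7, 14, 21, 28; the last is September 28.
1 February 2019 is a Friday, so the first Sunday is February 3 and the fourth is February 24.
At the standard offset (UTC+02:15), 00:07 UTC + 2h15m = 02:22 Galast Province standard time.
The standard-time date in Galast Province, March 6, 2019, is outside the daylight-saving period (28 September 2018 – 24 February 2019), so Galast Province is on standard time, UTC+02:15.
00:07 UTC + 2h15m = 02:22 Galast Province.

02:22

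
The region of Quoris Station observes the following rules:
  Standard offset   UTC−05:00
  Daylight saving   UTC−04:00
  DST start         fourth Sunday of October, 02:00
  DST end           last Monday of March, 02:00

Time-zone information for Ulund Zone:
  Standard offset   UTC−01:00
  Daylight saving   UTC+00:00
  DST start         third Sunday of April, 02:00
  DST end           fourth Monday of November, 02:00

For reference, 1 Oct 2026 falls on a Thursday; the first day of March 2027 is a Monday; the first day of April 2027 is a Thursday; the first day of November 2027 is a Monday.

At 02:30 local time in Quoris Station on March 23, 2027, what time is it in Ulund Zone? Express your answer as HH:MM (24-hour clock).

1 October 2026 is a Thursday, so the first Sunday is October 4 and the fourth is October 25.
1 March 2027 is a Monday, so Mondays fall on 1, 8, 15, 22, 29; the last is March 29.
March 23, 2027 lies within the daylight-saving period (25 October 2026 – 29 March 2027), so Quoris Station is on daylight time, UTC−04:00.
02:30 Quoris Station + 4h = 06:30 UTC.
1 April 2027 is a Thursday, so the first Sunday is April 4 and the third is April 18.
1 November 2027 is a Monday, so the first Monday is November 1 and the fourth is November 22.
At the standard offset (UTC−01:00), 06:30 UTC − 1h = 05:30 Ulund Zone standard time.
Daylight saving runs 18 April – 22 November; the standard-time date in Ulund Zone, March 23, 2027, is outside that window, so Ulund Zone is on standard time at UTC−01:00.
06:30 UTC − 1h = 05:30 Ulund Zone.

05:30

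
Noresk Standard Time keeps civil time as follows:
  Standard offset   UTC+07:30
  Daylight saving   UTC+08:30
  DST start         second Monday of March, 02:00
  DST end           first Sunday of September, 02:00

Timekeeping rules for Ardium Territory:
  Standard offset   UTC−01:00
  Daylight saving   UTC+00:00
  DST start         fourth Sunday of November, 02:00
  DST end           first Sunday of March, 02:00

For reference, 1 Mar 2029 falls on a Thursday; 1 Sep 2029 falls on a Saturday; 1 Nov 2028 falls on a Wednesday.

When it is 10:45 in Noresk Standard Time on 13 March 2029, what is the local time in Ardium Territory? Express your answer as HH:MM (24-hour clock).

1 March 2029 is a Thursday, so the first Monday is March 5 and the second is March 12.
1 September 2029 is a Saturday, so the first Sunday is September 2.
Daylight saving runs 12 March – 2 September; 13 March 2029 is inside that window, so Noresk Standard Time is at UTC+08:30.
10:45 Noresk Standard Time − 8h30m = 02:15 UTC.
1 November 2028 is a Wednesday, so the first Sunday is November 5 and the fourth is November 26.
1 March 2029 is a Thursday, so the first Sunday is March 4.
At the standard offset (UTC−01:00), 02:15 UTC − 1h = 01:15 Ardium Territory standard time.
Daylight saving runs 26 November 2028 – 4 March 2029; the standard-time date in Ardium Territory, 13 March 2029, is outside that window, so Ardium Territory is on standard time at UTC−01:00.
02:15 UTC − 1h = 01:15 Ardium Territory.

01:15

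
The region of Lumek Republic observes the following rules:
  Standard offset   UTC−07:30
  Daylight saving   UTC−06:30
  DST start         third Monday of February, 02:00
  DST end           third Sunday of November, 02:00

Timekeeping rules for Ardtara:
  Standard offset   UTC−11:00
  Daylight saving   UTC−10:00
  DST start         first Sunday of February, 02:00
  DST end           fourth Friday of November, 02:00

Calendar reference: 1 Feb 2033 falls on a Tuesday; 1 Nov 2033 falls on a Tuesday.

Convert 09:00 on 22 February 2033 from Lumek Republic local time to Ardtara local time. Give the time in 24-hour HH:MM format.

1 February 2033 is a Tuesday, so the first Monday is February 7 and the third is February 21.
1 November 2033 is a Tuesday, so the first Sunday is November 6 and the third is November 20.
22 February 2033 lies within the daylight-saving period (21 February – 20 November), so Lumek Republic is on daylight time, UTC−06:30.
09:00 Lumek Republic + 6h30m = 15:30 UTC.
1 February 2033 is a Tuesday, so the first Sunday is February 6.
1 November 2033 is a Tuesday, so the first Friday is November 4 and the fourth is November 25.
At the standard offset (UTC−11:00), 15:30 UTC − 11h = 04:30 Ardtara standard time.
The standard-time date in Ardtara, 22 February 2033, falls between 6 February and 25 November, so daylight saving is in effect and Ardtara is at UTC−10:00.
15:30 UTC − 10h = 05:30 Ardtara.

05:30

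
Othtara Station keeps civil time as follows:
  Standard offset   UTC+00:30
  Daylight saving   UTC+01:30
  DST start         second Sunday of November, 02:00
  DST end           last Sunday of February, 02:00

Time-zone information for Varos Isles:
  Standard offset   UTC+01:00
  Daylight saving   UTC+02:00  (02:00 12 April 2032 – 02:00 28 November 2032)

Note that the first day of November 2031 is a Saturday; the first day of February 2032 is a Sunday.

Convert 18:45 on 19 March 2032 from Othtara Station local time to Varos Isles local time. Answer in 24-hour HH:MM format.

1 November 2031 is a Saturday, so the first Sunday is November 2 and the second is November 9.
1 February 2032 is a Sunday, so Sundays fall on 1, 8, 15, 22, 29; the last is February 29.
19 March 2032 is outside the daylight-saving period (9 November 2031 – 29 February 2032), so Othtara Station is on standard time, UTC+00:30.
18:45 Othtara Station − 0h30m = 18:15 UTC.
At the standard offset (UTC+01:00), 18:15 UTC + 1h = 19:15 Varos Isles standard time.
The standard-time date in Varos Isles, 19 March 2032, does not fall between 12 April and 28 November, so daylight saving is not in effect and Varos Isles is at UTC+01:00.
18:15 UTC + 1h = 19:15 Varos Isles.

19:15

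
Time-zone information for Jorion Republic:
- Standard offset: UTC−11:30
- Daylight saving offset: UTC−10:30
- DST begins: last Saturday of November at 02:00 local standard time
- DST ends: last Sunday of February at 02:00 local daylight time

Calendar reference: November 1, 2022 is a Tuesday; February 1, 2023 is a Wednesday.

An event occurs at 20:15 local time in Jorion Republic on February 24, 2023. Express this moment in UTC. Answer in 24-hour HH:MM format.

06:45

1 November 2022 is a Tuesday, so Saturdays fall on 5, 12, 19, 26; the last is November 26.
1 February 2023 is a Wednesday, so Sundays fall on 5, 12, 19, 26; the last is February 26.
February 24, 2023 falls between 26 November 2022 and 26 February 2023, so daylight saving is in effect and Jorion Republic is at UTC−10:30.
20:15 local + 10h30m = 06:45 UTC (rolling into the next day, 25 February 2023).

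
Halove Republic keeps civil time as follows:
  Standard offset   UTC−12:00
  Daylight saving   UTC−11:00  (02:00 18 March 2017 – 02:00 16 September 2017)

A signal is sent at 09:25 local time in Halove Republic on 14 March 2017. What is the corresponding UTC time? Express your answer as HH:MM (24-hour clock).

14 March 2017 is outside the daylight-saving period (18 March – 16 September), so Halove Republic is on standard time, UTC−12:00.
09:25 local + 12h = 21:25 UTC.

21:25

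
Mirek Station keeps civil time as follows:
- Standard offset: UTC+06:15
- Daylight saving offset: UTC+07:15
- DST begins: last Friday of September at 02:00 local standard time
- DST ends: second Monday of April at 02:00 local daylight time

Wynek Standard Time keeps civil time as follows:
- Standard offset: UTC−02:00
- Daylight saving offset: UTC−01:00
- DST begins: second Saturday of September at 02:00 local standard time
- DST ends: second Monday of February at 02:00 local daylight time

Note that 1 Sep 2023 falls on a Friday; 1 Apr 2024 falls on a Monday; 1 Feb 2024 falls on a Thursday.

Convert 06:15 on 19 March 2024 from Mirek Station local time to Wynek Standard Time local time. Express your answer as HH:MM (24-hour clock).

1 September 2023 is a Friday, so Fridays fall on 1, 8, 15, 22, 29; the last is September 29.
1 April 2024 is a Monday, so the first Monday is April 1 and the second is April 8.
Daylight saving runs 29 September 2023 – 8 April 2024; 19 March 2024 is inside that window, so Mirek Station is at UTC+07:15.
06:15 Mirek Station − 7h15m = 23:00 UTC (rolling into the previous day, 18 March 2024).
1 September 2023 is a Friday, so the first Saturday is September 2 and the second is September 9.
1 February 2024 is a Thursday, so the first Monday is February 5 and the second is February 12.
At the standard offset (UTC−02:00), 23:00 UTC − 2h = 21:00 Wynek Standard Time standard time.
The standard-time date in Wynek Standard Time, 18 March 2024, is outside the daylight-saving period (9 September 2023 – 12 February 2024), so Wynek Standard Time is on standard time, UTC−02:00.
23:00 UTC − 2h = 21:00 Wynek Standard Time.

21:00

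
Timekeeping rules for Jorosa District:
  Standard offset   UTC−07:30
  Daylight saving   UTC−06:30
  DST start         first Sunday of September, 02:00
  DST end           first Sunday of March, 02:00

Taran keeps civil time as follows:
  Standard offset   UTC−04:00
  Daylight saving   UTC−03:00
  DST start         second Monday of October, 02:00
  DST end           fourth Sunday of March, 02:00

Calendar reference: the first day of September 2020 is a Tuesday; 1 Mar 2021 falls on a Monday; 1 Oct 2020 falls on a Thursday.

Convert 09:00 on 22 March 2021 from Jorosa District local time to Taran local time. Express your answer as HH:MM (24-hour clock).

13:30

1 September 2020 is a Tuesday, so the first Sunday is September 6.
1 March 2021 is a Monday, so the first Sunday is March 7.
Daylight saving runs 6 September 2020 – 7 March 2021; 22 March 2021 is outside that window, so Jorosa District is on standard time at UTC−07:30.
09:00 Jorosa District + 7h30m = 16:30 UTC.
1 October 2020 is a Thursday, so the first Monday is October 5 and the second is October 12.
1 March 2021 is a Monday, so the first Sunday is March 7 and the fourth is March 28.
At the standard offset (UTC−04:00), 16:30 UTC − 4h = 12:30 Taran standard time.
The standard-time date in Taran, 22 March 2021, lies within the daylight-saving period (12 October 2020 – 28 March 2021), so Taran is on daylight time, UTC−03:00.
16:30 UTC − 3h = 13:30 Taran.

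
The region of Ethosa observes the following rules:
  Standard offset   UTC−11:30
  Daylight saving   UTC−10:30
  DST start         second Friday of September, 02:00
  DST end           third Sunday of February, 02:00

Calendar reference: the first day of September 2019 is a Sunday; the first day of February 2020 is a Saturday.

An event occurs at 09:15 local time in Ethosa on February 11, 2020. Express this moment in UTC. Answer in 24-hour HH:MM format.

1 September 2019 is a Sunday, so the first Friday is September 6 and the second is September 13.
1 February 2020 is a Saturday, so the first Sunday is February 2 and the third is February 16.
February 11, 2020 falls between 13 September 2019 and 16 February 2020, so daylight saving is in effect and Ethosa is at UTC−10:30.
09:15 local + 10h30m = 19:45 UTC.

19:45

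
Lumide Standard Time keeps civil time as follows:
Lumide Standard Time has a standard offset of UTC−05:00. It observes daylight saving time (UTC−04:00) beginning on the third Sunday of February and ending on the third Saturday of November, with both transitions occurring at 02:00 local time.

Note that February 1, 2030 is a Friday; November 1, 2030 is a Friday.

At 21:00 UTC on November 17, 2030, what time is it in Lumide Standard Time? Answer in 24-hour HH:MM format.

1 February 2030 is a Friday, so the first Sunday is February 3 and the third is February 17.
1 November 2030 is a Friday, so the first Saturday is November 2 and the third is November 16.
At the standard offset (UTC−05:00), 21:00 UTC − 5h = 16:00 Lumide Standard Time standard time.
The standard-time date in Lumide Standard Time, November 17, 2030, is outside the daylight-saving period (17 February – 16 November), so Lumide Standard Time is on standard time, UTC−05:00.
21:00 UTC − 5h = 16:00 local.

16:00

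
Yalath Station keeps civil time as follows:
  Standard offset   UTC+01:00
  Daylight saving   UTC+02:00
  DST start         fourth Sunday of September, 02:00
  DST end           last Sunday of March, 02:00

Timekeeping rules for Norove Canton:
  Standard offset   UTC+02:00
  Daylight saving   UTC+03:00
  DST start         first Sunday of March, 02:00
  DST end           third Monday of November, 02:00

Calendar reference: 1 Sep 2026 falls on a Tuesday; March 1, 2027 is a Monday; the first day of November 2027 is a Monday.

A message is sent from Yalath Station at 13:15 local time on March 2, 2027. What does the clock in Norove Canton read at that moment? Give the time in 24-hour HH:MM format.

1 September 2026 is a Tuesday, so the first Sunday is September 6 and the fourth is September 27.
1 March 2027 is a Monday, so Sundays fall on 7, 14, 21, 28; the last is March 28.
Daylight saving runs 27 September 2026 – 28 March 2027; March 2, 2027 is inside that window, so Yalath Station is at UTC+02:00.
13:15 Yalath Station − 2h = 11:15 UTC.
1 March 2027 is a Monday, so the first Sunday is March 7.
1 November 2027 is a Monday, so the first Monday is November 1 and the third is November 15.
At the standard offset (UTC+02:00), 11:15 UTC + 2h = 13:15 Norove Canton standard time.
The standard-time date in Norove Canton, March 2, 2027, is outside the daylight-saving period (7 March – 15 November), so Norove Canton is on standard time, UTC+02:00.
11:15 UTC + 2h = 13:15 Norove Canton.

13:15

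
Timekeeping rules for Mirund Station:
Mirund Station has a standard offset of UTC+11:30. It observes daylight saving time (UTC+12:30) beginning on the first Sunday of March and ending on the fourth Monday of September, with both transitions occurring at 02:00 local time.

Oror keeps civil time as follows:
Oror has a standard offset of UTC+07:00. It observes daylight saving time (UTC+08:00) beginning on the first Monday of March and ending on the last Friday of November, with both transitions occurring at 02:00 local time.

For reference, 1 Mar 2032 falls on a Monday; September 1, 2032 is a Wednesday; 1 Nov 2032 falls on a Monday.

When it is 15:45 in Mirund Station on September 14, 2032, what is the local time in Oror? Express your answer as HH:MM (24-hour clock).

11:15

1 March 2032 is a Monday, so the first Sunday is March 7.
1 September 2032 is a Wednesday, so the first Monday is September 6 and the fourth is September 27.
September 14, 2032 lies within the daylight-saving period (7 March – 27 September), so Mirund Station is on daylight time, UTC+12:30.
15:45 Mirund Station − 12h30m = 03:15 UTC.
1 March 2032 is a Monday, so the first Monday is March 1.
1 November 2032 is a Monday, so Fridays fall on 5, 12, 19, 26; the last is November 26.
At the standard offset (UTC+07:00), 03:15 UTC + 7h = 10:15 Oror standard time.
The standard-time date in Oror, September 14, 2032, falls between 1 March and 26 November, so daylight saving is in effect and Oror is at UTC+08:00.
03:15 UTC + 8h = 11:15 Oror.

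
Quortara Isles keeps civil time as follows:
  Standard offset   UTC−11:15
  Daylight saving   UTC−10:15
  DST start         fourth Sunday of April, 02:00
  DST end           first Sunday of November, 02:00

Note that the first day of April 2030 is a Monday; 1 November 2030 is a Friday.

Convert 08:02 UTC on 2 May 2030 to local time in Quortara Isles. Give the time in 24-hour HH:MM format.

21:47

1 April 2030 is a Monday, so the first Sunday is April 7 and the fourth is April 28.
1 November 2030 is a Friday, so the first Sunday is November 3.
At the standard offset (UTC−11:15), 08:02 UTC − 11h15m = 20:47 Quortara Isles standard time (rolling into the previous day, 1 May 2030).
Daylight saving runs 28 April – 3 November; the standard-time date in Quortara Isles, 1 May 2030, is inside that window, so Quortara Isles is at UTC−10:15.
08:02 UTC − 10h15m = 21:47 local (rolling into the previous day, 1 May 2030).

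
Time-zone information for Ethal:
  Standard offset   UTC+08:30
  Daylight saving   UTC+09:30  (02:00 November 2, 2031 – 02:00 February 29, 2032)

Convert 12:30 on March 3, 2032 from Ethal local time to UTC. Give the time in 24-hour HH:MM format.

March 3, 2032 does not fall between 2 November 2031 and 29 February 2032, so daylight saving is not in effect and Ethal is at UTC+08:30.
12:30 local − 8h30m = 04:00 UTC.

04:00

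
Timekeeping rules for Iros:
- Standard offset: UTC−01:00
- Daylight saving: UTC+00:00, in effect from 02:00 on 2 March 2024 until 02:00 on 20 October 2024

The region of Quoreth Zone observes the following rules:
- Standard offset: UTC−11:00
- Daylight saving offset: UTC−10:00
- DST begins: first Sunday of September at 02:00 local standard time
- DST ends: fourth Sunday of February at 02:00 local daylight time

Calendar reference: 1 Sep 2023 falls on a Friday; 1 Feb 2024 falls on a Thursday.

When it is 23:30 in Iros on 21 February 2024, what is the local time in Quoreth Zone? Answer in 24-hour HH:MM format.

21 February 2024 does not fall between 2 March and 20 October, so daylight saving is not in effect and Iros is at UTC−01:00.
23:30 Iros + 1h = 00:30 UTC (rolling into the next day, 22 February 2024).
1 September 2023 is a Friday, so the first Sunday is September 3.
1 February 2024 is a Thursday, so the first Sunday is February 4 and the fourth is February 25.
At the standard offset (UTC−11:00), 00:30 UTC − 11h = 13:30 Quoreth Zone standard time (rolling into the previous day, 21 February 2024).
The standard-time date in Quoreth Zone, 21 February 2024, lies within the daylight-saving period (3 September 2023 – 25 February 2024), so Quoreth Zone is on daylight time, UTC−10:00.
00:30 UTC − 10h = 14:30 Quoreth Zone (rolling into the previous day, 21 February 2024).

14:30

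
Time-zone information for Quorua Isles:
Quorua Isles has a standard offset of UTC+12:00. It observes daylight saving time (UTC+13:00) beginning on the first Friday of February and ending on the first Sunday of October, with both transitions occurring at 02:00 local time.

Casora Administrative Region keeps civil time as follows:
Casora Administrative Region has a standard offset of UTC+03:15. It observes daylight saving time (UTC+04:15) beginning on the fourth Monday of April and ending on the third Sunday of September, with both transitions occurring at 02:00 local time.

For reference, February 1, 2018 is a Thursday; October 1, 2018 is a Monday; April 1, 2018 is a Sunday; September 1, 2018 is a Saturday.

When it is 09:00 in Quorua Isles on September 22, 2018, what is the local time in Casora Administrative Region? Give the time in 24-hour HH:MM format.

23:15

1 February 2018 is a Thursday, so the first Friday is February 2.
1 October 2018 is a Monday, so the first Sunday is October 7.
September 22, 2018 lies within the daylight-saving period (2 February – 7 October), so Quorua Isles is on daylight time, UTC+13:00.
09:00 Quorua Isles − 13h = 20:00 UTC (rolling into the previous day, 21 September 2018).
1 April 2018 is a Sunday, so the first Monday is April 2 and the fourth is April 23.
1 September 2018 is a Saturday, so the first Sunday is September 2 and the third is September 16.
At the standard offset (UTC+03:15), 20:00 UTC + 3h15m = 23:15 Casora Administrative Region standard time.
The standard-time date in Casora Administrative Region, September 21, 2018, does not fall between 23 April and 16 September, so daylight saving is not in effect and Casora Administrative Region is at UTC+03:15.
20:00 UTC + 3h15m = 23:15 Casora Administrative Region.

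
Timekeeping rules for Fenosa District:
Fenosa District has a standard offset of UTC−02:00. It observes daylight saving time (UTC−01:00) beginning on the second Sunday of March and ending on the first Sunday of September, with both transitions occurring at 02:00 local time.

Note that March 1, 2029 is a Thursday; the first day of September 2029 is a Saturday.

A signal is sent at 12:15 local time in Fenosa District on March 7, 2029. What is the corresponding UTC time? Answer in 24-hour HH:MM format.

1 March 2029 is a Thursday, so the first Sunday is March 4 and the second is March 11.
1 September 2029 is a Saturday, so the first Sunday is September 2.
March 7, 2029 is outside the daylight-saving period (11 March – 2 September), so Fenosa District is on standard time, UTC−02:00.
12:15 local + 2h = 14:15 UTC.

14:15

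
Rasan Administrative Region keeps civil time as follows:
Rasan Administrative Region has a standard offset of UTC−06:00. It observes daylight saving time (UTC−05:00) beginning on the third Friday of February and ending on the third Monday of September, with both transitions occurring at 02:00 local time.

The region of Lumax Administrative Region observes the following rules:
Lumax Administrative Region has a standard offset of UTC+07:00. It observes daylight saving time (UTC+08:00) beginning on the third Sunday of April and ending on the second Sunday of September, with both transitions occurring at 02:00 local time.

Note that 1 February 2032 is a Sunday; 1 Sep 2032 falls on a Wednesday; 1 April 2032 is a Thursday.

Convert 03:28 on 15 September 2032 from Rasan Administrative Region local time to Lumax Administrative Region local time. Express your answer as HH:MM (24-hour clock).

15:28

1 February 2032 is a Sunday, so the first Friday is February 6 and the third is February 20.
1 September 2032 is a Wednesday, so the first Monday is September 6 and the third is September 20.
15 September 2032 lies within the daylight-saving period (20 February – 20 September), so Rasan Administrative Region is on daylight time, UTC−05:00.
03:28 Rasan Administrative Region + 5h = 08:28 UTC.
1 April 2032 is a Thursday, so the first Sunday is April 4 and the third is April 18.
1 September 2032 is a Wednesday, so the first Sunday is September 5 and the second is September 12.
At the standard offset (UTC+07:00), 08:28 UTC + 7h = 15:28 Lumax Administrative Region standard time.
Daylight saving runs 18 April – 12 September; the standard-time date in Lumax Administrative Region, 15 September 2032, is outside that window, so Lumax Administrative Region is on standard time at UTC+07:00.
08:28 UTC + 7h = 15:28 Lumax Administrative Region.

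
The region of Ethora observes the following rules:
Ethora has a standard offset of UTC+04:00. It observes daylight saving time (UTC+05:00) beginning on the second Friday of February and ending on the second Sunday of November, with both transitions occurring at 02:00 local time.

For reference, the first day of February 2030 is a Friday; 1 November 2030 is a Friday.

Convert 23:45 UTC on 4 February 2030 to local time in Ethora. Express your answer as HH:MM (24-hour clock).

1 February 2030 is a Friday, so the first Friday is February 1 and the second is February 8.
1 November 2030 is a Friday, so the first Sunday is November 3 and the second is November 10.
At the standard offset (UTC+04:00), 23:45 UTC + 4h = 03:45 Ethora standard time (rolling into the next day, 5 February 2030).
The standard-time date in Ethora, 5 February 2030, does not fall between 8 February and 10 November, so daylight saving is not in effect and Ethora is at UTC+04:00.
23:45 UTC + 4h = 03:45 local (rolling into the next day, 5 February 2030).

03:45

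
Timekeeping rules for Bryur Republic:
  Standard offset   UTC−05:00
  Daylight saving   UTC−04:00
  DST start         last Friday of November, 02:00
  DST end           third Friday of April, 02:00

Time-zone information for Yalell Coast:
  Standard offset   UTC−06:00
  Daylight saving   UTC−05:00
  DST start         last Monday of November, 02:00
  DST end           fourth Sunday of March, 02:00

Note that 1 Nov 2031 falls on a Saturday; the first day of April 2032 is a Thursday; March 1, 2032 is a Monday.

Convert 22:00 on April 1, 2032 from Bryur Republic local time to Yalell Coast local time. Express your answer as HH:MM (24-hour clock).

1 November 2031 is a Saturday, so Fridays fall on 7, 14, 21, 28; the last is November 28.
1 April 2032 is a Thursday, so the first Friday is April 2 and the third is April 16.
April 1, 2032 lies within the daylight-saving period (28 November 2031 – 16 April 2032), so Bryur Republic is on daylight time, UTC−04:00.
22:00 Bryur Republic + 4h = 02:00 UTC (rolling into the next day, 2 April 2032).
1 November 2031 is a Saturday, so Mondays fall on 3, 10, 17, 24; the last is November 24.
1 March 2032 is a Monday, so the first Sunday is March 7 and the fourth is March 28.
At the standard offset (UTC−06:00), 02:00 UTC − 6h = 20:00 Yalell Coast standard time (rolling into the previous day, 1 April 2032).
Daylight saving runs 24 November 2031 – 28 March 2032; the standard-time date in Yalell Coast, April 1, 2032, is outside that window, so Yalell Coast is on standard time at UTC−06:00.
02:00 UTC − 6h = 20:00 Yalell Coast (rolling into the previous day, 1 April 2032).

20:00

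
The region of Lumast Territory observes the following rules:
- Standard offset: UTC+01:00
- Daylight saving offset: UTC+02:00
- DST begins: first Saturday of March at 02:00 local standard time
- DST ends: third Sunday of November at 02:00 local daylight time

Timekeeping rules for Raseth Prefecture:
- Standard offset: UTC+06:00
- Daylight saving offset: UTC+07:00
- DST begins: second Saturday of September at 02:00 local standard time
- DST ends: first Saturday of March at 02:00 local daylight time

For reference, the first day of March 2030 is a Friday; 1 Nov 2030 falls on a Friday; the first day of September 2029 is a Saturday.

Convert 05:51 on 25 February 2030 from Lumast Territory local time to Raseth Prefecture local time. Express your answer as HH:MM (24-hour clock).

11:51

1 March 2030 is a Friday, so the first Saturday is March 2.
1 November 2030 is a Friday, so the first Sunday is November 3 and the third is November 17.
Daylight saving runs 2 March – 17 November; 25 February 2030 is outside that window, so Lumast Territory is on standard time at UTC+01:00.
05:51 Lumast Territory − 1h = 04:51 UTC.
1 September 2029 is a Saturday, so the first Saturday is September 1 and the second is September 8.
1 March 2030 is a Friday, so the first Saturday is March 2.
At the standard offset (UTC+06:00), 04:51 UTC + 6h = 10:51 Raseth Prefecture standard time.
The standard-time date in Raseth Prefecture, 25 February 2030, lies within the daylight-saving period (8 September 2029 – 2 March 2030), so Raseth Prefecture is on daylight time, UTC+07:00.
04:51 UTC + 7h = 11:51 Raseth Prefecture.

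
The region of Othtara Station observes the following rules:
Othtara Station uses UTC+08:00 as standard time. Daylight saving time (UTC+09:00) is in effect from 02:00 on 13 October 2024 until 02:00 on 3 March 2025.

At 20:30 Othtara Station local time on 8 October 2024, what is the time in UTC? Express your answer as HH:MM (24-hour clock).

8 October 2024 is outside the daylight-saving period (13 October 2024 – 3 March 2025), so Othtara Station is on standard time, UTC+08:00.
20:30 local − 8h = 12:30 UTC.

12:30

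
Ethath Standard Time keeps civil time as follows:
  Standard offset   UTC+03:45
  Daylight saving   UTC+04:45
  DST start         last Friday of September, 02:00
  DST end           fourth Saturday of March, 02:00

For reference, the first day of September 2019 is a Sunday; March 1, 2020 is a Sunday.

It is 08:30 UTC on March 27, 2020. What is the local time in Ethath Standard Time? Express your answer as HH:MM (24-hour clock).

1 September 2019 is a Sunday, so Fridays fall on 6, 13, 20, 27; the last is September 27.
1 March 2020 is a Sunday, so the first Saturday is March 7 and the fourth is March 28.
At the standard offset (UTC+03:45), 08:30 UTC + 3h45m = 12:15 Ethath Standard Time standard time.
The standard-time date in Ethath Standard Time, March 27, 2020, falls between 27 September 2019 and 28 March 2020, so daylight saving is in effect and Ethath Standard Time is at UTC+04:45.
08:30 UTC + 4h45m = 13:15 local.

13:15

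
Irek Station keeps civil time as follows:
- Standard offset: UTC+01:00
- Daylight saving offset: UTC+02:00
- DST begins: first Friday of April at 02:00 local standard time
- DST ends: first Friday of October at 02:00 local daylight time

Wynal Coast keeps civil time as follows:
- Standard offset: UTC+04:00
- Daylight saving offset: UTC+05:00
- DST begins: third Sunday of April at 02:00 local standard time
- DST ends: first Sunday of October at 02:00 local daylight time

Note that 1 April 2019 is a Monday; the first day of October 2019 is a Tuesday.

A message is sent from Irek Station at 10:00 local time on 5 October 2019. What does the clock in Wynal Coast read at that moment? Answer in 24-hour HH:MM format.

1 April 2019 is a Monday, so the first Friday is April 5.
1 October 2019 is a Tuesday, so the first Friday is October 4.
5 October 2019 does not fall between 5 April and 4 October, so daylight saving is not in effect and Irek Station is at UTC+01:00.
10:00 Irek Station − 1h = 09:00 UTC.
1 April 2019 is a Monday, so the first Sunday is April 7 and the third is April 21.
1 October 2019 is a Tuesday, so the first Sunday is October 6.
At the standard offset (UTC+04:00), 09:00 UTC + 4h = 13:00 Wynal Coast standard time.
Daylight saving runs 21 April – 6 October; the standard-time date in Wynal Coast, 5 October 2019, is inside that window, so Wynal Coast is at UTC+05:00.
09:00 UTC + 5h = 14:00 Wynal Coast.

14:00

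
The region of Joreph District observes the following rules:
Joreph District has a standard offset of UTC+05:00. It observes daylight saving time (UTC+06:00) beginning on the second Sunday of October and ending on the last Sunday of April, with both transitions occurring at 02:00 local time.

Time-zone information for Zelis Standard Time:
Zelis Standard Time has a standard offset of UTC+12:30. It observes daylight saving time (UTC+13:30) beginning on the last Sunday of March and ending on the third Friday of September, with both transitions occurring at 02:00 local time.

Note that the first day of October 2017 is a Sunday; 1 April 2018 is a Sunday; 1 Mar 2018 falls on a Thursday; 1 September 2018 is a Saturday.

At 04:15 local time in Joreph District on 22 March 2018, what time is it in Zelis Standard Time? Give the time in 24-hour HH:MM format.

10:45

1 October 2017 is a Sunday, so the first Sunday is October 1 and the second is October 8.
1 April 2018 is a Sunday, so Sundays fall on 1, 8, 15, 22, 29; the last is April 29.
Daylight saving runs 8 October 2017 – 29 April 2018; 22 March 2018 is inside that window, so Joreph District is at UTC+06:00.
04:15 Joreph District − 6h = 22:15 UTC (rolling into the previous day, 21 March 2018).
1 March 2018 is a Thursday, so Sundays fall on 4, 11, 18, 25; the last is March 25.
1 September 2018 is a Saturday, so the first Friday is September 7 and the third is September 21.
At the standard offset (UTC+12:30), 22:15 UTC + 12h30m = 10:45 Zelis Standard Time standard time (rolling into the next day, 22 March 2018).
Daylight saving runs 25 March – 21 September; the standard-time date in Zelis Standard Time, 22 March 2018, is outside that window, so Zelis Standard Time is on standard time at UTC+12:30.
22:15 UTC + 12h30m = 10:45 Zelis Standard Time (rolling into the next day, 22 March 2018).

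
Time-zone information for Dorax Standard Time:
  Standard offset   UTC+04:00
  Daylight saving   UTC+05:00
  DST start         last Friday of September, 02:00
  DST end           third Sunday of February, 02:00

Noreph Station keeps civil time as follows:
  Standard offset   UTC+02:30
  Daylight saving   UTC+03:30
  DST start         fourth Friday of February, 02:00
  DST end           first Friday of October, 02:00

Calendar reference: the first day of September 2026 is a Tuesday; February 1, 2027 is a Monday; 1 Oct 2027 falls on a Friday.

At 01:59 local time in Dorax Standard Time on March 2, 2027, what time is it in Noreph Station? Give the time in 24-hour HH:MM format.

1 September 2026 is a Tuesday, so Fridays fall on 4, 11, 18, 25; the last is September 25.
1 February 2027 is a Monday, so the first Sunday is February 7 and the third is February 21.
March 2, 2027 does not fall between 25 September 2026 and 21 February 2027, so daylight saving is not in effect and Dorax Standard Time is at UTC+04:00.
01:59 Dorax Standard Time − 4h = 21:59 UTC (rolling into the previous day, 1 March 2027).
1 February 2027 is a Monday, so the first Friday is February 5 and the fourth is February 26.
1 October 2027 is a Friday, so the first Friday is October 1.
At the standard offset (UTC+02:30), 21:59 UTC + 2h30m = 00:29 Noreph Station standard time (rolling into the next day, 2 March 2027).
The standard-time date in Noreph Station, March 2, 2027, falls between 26 February and 1 October, so daylight saving is in effect and Noreph Station is at UTC+03:30.
21:59 UTC + 3h30m = 01:29 Noreph Station (rolling into the next day, 2 March 2027).

01:29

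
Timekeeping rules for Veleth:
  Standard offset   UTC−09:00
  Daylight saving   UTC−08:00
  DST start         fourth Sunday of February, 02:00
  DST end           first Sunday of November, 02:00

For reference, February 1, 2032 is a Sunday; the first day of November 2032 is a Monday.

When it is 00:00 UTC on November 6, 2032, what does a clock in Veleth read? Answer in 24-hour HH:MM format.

1 February 2032 is a Sunday, so the first Sunday is February 1 and the fourth is February 22.
1 November 2032 is a Monday, so the first Sunday is November 7.
At the standard offset (UTC−09:00), 00:00 UTC − 9h = 15:00 Veleth standard time (rolling into the previous day, 5 November 2032).
Daylight saving runs 22 February – 7 November; the standard-time date in Veleth, November 5, 2032, is inside that window, so Veleth is at UTC−08:00.
00:00 UTC − 8h = 16:00 local (rolling into the previous day, 5 November 2032).

16:00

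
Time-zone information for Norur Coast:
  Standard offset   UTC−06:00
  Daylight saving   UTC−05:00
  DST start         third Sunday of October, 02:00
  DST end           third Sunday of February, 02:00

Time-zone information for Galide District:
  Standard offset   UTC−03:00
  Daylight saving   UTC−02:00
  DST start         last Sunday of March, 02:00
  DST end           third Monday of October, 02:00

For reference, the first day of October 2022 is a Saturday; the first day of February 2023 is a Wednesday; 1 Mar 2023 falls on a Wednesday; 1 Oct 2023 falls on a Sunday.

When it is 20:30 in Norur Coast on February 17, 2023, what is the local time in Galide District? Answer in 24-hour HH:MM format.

1 October 2022 is a Saturday, so the first Sunday is October 2 and the third is October 16.
1 February 2023 is a Wednesday, so the first Sunday is February 5 and the third is February 19.
February 17, 2023 falls between 16 October 2022 and 19 February 2023, so daylight saving is in effect and Norur Coast is at UTC−05:00.
20:30 Norur Coast + 5h = 01:30 UTC (rolling into the next day, 18 February 2023).
1 March 2023 is a Wednesday, so Sundays fall on 5, 12, 19, 26; the last is March 26.
1 October 2023 is a Sunday, so the first Monday is October 2 and the third is October 16.
At the standard offset (UTC−03:00), 01:30 UTC − 3h = 22:30 Galide District standard time (rolling into the previous day, 17 February 2023).
The standard-time date in Galide District, February 17, 2023, does not fall between 26 March and 16 October, so daylight saving is not in effect and Galide District is at UTC−03:00.
01:30 UTC − 3h = 22:30 Galide District (rolling into the previous day, 17 February 2023).

22:30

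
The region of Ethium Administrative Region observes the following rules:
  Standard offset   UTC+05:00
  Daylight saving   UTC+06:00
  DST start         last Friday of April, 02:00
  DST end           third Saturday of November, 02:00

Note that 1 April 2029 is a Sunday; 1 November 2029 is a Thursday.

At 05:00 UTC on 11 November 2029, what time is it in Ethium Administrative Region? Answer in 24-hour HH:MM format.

11:00

1 April 2029 is a Sunday, so Fridays fall on 6, 13, 20, 27; the last is April 27.
1 November 2029 is a Thursday, so the first Saturday is November 3 and the third is November 17.
At the standard offset (UTC+05:00), 05:00 UTC + 5h = 10:00 Ethium Administrative Region standard time.
Daylight saving runs 27 April – 17 November; the standard-time date in Ethium Administrative Region, 11 November 2029, is inside that window, so Ethium Administrative Region is at UTC+06:00.
05:00 UTC + 6h = 11:00 local.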